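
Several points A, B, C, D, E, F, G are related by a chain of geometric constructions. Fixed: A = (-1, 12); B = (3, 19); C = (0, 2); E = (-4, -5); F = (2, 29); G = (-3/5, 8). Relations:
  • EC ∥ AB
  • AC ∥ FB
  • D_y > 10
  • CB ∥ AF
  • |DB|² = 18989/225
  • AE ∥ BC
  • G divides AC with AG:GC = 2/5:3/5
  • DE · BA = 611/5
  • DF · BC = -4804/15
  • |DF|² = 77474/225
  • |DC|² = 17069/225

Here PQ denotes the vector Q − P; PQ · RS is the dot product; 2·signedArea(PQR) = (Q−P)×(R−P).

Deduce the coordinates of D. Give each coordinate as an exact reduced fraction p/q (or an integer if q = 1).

1. D_x = -13/15  [DF · BC = -4804/15 ∩ DE · BA = 611/5]
2. D_y = 32/3  [DF · BC = -4804/15 ∩ DE · BA = 611/5]
   → D = (-13/15, 32/3)

D = (-13/15, 32/3)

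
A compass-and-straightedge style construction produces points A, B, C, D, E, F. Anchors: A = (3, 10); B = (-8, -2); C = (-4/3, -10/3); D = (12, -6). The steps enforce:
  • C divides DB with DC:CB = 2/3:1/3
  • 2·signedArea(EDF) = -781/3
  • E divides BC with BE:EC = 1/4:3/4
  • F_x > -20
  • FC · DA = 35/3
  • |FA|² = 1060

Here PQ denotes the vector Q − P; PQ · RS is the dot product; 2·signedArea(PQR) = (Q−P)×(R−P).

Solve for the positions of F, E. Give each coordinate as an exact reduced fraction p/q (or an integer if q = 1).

1. E_x = -19/3  [E divides BC with BE:EC = 1/4:3/4]
2. E_y = -7/3  [E divides BC with BE:EC = 1/4:3/4]
   → E = (-19/3, -7/3)
3. F_x = -19  [FC · DA = 35/3 ∩ 2·signedArea(EDF) = -781/3]
4. F_y = -14  [FC · DA = 35/3 ∩ 2·signedArea(EDF) = -781/3]
   → F = (-19, -14)

E = (-19/3, -7/3)
F = (-19, -14)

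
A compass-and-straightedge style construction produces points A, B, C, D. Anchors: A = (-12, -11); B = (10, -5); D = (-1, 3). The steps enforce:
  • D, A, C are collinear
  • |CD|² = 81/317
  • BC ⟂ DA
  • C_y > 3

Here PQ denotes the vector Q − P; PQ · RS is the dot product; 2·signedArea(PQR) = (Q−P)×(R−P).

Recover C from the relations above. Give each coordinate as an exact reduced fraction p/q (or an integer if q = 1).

C = (-218/317, 1077/317)

1. C_x = -218/317  [D, A, C are collinear ∩ BC ⟂ DA]
2. C_y = 1077/317  [D, A, C are collinear ∩ BC ⟂ DA]
   → C = (-218/317, 1077/317)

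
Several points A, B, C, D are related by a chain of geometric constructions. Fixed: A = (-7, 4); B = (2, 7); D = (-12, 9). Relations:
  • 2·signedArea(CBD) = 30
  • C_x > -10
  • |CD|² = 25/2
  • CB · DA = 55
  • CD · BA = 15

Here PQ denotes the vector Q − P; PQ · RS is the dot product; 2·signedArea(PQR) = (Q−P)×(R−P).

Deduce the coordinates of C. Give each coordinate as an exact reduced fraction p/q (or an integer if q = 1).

1. C_x = -19/2  [2·signedArea(CBD) = 30 ∩ CD · BA = 15]
2. C_y = 13/2  [2·signedArea(CBD) = 30 ∩ CD · BA = 15]
   → C = (-19/2, 13/2)

C = (-19/2, 13/2)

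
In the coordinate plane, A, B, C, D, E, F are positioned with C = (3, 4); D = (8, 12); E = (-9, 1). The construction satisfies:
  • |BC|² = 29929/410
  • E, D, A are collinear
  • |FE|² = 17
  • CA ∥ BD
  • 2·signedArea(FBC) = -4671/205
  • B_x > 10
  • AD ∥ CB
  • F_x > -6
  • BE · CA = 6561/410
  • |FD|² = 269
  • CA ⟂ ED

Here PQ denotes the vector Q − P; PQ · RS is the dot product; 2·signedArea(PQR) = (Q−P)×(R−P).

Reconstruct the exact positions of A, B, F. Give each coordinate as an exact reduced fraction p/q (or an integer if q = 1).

A = (339/410, 3017/410)
B = (4171/410, 3543/410)
F = (-5, 2)

1. A_x = 339/410  [E, D, A are collinear ∩ CA ⟂ ED]
2. A_y = 3017/410  [E, D, A are collinear ∩ CA ⟂ ED]
   → A = (339/410, 3017/410)
3. B_x = 4171/410  [CA ∥ BD ∩ AD ∥ CB]
4. B_y = 3543/410  [CA ∥ BD ∩ AD ∥ CB]
   → B = (4171/410, 3543/410)
5. F_x = -5  [line 1903/410·x + -2941/410·y + 15397/410 = 0 ∩ |FE|² = 17]
6. F_y = 2  [line 1903/410·x + -2941/410·y + 15397/410 = 0 ∩ |FE|² = 17]
   → F = (-5, 2)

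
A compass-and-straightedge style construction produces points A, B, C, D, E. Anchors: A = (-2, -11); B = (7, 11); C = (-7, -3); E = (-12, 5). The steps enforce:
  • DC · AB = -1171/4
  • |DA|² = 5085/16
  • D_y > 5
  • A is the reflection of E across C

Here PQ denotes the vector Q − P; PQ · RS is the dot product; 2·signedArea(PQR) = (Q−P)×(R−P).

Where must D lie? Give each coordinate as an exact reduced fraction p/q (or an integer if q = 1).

1. D_x = 19/4  [line -9·x + -22·y + 655/4 = 0 ∩ |DA|² = 5085/16]
2. D_y = 11/2  [line -9·x + -22·y + 655/4 = 0 ∩ |DA|² = 5085/16]
   → D = (19/4, 11/2)

D = (19/4, 11/2)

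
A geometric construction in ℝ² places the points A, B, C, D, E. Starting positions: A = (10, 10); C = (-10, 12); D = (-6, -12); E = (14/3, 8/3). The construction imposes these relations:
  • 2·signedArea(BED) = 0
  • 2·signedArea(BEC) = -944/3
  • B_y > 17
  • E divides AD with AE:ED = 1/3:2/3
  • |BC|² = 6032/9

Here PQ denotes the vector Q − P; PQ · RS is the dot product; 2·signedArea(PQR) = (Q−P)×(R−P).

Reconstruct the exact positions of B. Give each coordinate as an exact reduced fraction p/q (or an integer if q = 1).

1. B_x = 46/3  [2·signedArea(BED) = 0 ∩ 2·signedArea(BEC) = -944/3]
2. B_y = 52/3  [2·signedArea(BED) = 0 ∩ 2·signedArea(BEC) = -944/3]
   → B = (46/3, 52/3)

B = (46/3, 52/3)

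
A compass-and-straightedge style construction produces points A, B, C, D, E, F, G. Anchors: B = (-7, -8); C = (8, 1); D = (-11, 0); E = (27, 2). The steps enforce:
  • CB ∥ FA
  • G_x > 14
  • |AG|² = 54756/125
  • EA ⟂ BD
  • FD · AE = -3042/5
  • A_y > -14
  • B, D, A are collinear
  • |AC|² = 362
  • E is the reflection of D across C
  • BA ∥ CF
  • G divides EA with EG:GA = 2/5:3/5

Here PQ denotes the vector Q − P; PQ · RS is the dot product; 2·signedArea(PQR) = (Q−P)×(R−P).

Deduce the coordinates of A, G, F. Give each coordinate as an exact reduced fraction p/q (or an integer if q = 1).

1. A_x = -21/5  [B, D, A are collinear ∩ EA ⟂ BD]
2. A_y = -68/5  [B, D, A are collinear ∩ EA ⟂ BD]
   → A = (-21/5, -68/5)
3. G_x = 363/25  [G divides EA with EG:GA = 2/5:3/5]
4. G_y = -106/25  [G divides EA with EG:GA = 2/5:3/5]
   → G = (363/25, -106/25)
5. F_x = 54/5  [CB ∥ FA ∩ BA ∥ CF]
6. F_y = -23/5  [CB ∥ FA ∩ BA ∥ CF]
   → F = (54/5, -23/5)

A = (-21/5, -68/5)
F = (54/5, -23/5)
G = (363/25, -106/25)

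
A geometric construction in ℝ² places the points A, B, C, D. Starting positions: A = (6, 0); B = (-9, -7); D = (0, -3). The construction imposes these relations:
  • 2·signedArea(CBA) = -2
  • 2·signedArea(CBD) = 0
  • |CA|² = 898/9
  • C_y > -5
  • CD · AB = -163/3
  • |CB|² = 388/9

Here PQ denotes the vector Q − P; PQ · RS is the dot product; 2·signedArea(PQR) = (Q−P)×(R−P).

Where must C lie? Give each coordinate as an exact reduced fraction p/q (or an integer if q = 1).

1. C_x = -3  [2·signedArea(CBD) = 0 ∩ CD · AB = -163/3]
2. C_y = -13/3  [2·signedArea(CBD) = 0 ∩ CD · AB = -163/3]
   → C = (-3, -13/3)

C = (-3, -13/3)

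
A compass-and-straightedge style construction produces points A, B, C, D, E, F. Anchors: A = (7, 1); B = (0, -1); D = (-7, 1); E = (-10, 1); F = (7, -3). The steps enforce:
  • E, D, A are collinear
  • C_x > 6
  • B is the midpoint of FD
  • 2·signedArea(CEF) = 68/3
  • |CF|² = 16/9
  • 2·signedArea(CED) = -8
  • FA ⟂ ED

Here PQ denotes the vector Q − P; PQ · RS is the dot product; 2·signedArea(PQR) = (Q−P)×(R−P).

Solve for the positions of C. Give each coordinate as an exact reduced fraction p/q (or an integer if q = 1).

C = (7, -5/3)

1. C_x = 7  [2·signedArea(CED) = -8 ∩ 2·signedArea(CEF) = 68/3]
2. C_y = -5/3  [2·signedArea(CED) = -8 ∩ 2·signedArea(CEF) = 68/3]
   → C = (7, -5/3)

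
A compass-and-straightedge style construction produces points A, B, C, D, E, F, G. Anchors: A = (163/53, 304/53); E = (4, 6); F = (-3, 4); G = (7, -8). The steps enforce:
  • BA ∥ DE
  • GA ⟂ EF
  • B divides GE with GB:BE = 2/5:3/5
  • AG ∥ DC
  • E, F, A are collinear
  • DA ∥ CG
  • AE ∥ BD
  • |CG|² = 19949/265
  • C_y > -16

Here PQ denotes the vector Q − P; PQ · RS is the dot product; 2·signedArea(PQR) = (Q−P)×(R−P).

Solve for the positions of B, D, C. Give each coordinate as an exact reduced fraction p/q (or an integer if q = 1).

1. B_x = 29/5  [B divides GE with GB:BE = 2/5:3/5]
2. B_y = -12/5  [B divides GE with GB:BE = 2/5:3/5]
   → B = (29/5, -12/5)
3. D_x = 1782/265  [BA ∥ DE ∩ AE ∥ BD]
4. D_y = -566/265  [BA ∥ DE ∩ AE ∥ BD]
   → D = (1782/265, -566/265)
5. C_x = 2822/265  [DA ∥ CG ∩ AG ∥ DC]
6. C_y = -4206/265  [DA ∥ CG ∩ AG ∥ DC]
   → C = (2822/265, -4206/265)

B = (29/5, -12/5)
C = (2822/265, -4206/265)
D = (1782/265, -566/265)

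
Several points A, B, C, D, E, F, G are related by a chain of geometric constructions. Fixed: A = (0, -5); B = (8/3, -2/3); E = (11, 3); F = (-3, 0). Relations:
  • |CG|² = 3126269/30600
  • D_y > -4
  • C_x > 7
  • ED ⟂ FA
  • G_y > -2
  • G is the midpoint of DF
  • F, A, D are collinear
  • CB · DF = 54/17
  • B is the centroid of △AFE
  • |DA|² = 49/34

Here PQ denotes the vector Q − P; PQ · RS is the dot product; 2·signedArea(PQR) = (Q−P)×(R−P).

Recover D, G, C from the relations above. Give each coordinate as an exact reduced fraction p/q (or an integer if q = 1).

1. D_x = -21/34  [F, A, D are collinear ∩ ED ⟂ FA]
2. D_y = -135/34  [F, A, D are collinear ∩ ED ⟂ FA]
   → D = (-21/34, -135/34)
3. G_x = -123/68  [G is the midpoint of DF]
4. G_y = -135/68  [G is the midpoint of DF]
   → G = (-123/68, -135/68)
5. C_x = 23/3  [line 81/34·x + -135/34·y + -207/17 = 0 ∩ |CG|² = 3126269/30600]
6. C_y = 23/15  [line 81/34·x + -135/34·y + -207/17 = 0 ∩ |CG|² = 3126269/30600]
   → C = (23/3, 23/15)

C = (23/3, 23/15)
D = (-21/34, -135/34)
G = (-123/68, -135/68)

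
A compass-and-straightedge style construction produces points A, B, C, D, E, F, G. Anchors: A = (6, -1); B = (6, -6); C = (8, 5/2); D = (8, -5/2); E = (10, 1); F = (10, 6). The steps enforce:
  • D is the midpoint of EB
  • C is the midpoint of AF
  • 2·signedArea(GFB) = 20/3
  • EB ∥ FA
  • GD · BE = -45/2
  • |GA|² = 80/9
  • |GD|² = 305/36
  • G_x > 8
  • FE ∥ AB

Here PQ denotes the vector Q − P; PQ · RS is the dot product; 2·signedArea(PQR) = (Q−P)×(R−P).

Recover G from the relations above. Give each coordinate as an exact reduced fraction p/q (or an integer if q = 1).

G = (26/3, 1/3)

1. G_x = 26/3  [2·signedArea(GFB) = 20/3 ∩ GD · BE = -45/2]
2. G_y = 1/3  [2·signedArea(GFB) = 20/3 ∩ GD · BE = -45/2]
   → G = (26/3, 1/3)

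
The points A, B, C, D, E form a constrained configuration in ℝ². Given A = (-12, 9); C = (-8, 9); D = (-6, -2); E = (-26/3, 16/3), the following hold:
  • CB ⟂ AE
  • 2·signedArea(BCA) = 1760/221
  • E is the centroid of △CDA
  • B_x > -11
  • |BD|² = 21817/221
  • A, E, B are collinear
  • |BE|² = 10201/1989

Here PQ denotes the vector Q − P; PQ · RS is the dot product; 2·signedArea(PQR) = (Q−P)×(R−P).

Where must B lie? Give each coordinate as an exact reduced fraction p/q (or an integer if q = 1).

B = (-2252/221, 1549/221)

1. B_x = -2252/221  [A, E, B are collinear ∩ CB ⟂ AE]
2. B_y = 1549/221  [A, E, B are collinear ∩ CB ⟂ AE]
   → B = (-2252/221, 1549/221)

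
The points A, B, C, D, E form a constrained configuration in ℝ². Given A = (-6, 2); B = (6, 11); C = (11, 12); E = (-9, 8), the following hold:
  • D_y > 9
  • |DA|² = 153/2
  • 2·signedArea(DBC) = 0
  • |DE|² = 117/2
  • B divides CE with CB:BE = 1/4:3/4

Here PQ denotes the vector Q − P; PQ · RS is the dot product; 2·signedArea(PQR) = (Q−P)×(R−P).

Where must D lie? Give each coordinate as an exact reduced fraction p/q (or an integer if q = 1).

1. D_x = -3/2  [line -1·x + 5·y + -49 = 0 ∩ |DA|² = 153/2]
2. D_y = 19/2  [line -1·x + 5·y + -49 = 0 ∩ |DA|² = 153/2]
   → D = (-3/2, 19/2)

D = (-3/2, 19/2)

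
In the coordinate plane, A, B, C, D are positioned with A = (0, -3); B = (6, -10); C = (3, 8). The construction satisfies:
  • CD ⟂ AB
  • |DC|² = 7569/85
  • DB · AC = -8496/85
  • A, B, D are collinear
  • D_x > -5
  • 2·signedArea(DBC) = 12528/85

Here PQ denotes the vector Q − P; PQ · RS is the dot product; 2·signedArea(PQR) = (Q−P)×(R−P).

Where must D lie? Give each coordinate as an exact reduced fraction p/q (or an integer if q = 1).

D = (-354/85, 158/85)

1. D_x = -354/85  [A, B, D are collinear ∩ CD ⟂ AB]
2. D_y = 158/85  [A, B, D are collinear ∩ CD ⟂ AB]
   → D = (-354/85, 158/85)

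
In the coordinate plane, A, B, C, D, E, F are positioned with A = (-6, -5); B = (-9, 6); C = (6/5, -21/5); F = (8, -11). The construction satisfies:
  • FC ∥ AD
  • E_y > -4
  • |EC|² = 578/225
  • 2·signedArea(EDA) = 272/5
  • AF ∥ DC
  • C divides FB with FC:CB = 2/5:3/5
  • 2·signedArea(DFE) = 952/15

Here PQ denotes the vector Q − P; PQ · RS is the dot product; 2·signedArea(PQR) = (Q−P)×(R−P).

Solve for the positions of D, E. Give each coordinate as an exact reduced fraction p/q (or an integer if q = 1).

D = (-64/5, 9/5)
E = (1/15, -46/15)

1. D_x = -64/5  [AF ∥ DC ∩ FC ∥ AD]
2. D_y = 9/5  [AF ∥ DC ∩ FC ∥ AD]
   → D = (-64/5, 9/5)
3. E_x = 1/15  [2·signedArea(EDA) = 272/5 ∩ 2·signedArea(DFE) = 952/15]
4. E_y = -46/15  [2·signedArea(EDA) = 272/5 ∩ 2·signedArea(DFE) = 952/15]
   → E = (1/15, -46/15)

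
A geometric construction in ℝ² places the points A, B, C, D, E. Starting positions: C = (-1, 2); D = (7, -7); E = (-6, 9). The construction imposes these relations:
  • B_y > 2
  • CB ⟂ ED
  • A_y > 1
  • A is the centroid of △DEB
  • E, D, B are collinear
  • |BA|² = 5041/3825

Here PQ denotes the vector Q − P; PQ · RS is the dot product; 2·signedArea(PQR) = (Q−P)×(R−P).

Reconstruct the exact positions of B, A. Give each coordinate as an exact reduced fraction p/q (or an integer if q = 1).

A = (176/1275, 1843/1275)
B = (-249/425, 993/425)

1. B_x = -249/425  [E, D, B are collinear ∩ CB ⟂ ED]
2. B_y = 993/425  [E, D, B are collinear ∩ CB ⟂ ED]
   → B = (-249/425, 993/425)
3. A_x = 176/1275  [A is the centroid of △DEB]
4. A_y = 1843/1275  [A is the centroid of △DEB]
   → A = (176/1275, 1843/1275)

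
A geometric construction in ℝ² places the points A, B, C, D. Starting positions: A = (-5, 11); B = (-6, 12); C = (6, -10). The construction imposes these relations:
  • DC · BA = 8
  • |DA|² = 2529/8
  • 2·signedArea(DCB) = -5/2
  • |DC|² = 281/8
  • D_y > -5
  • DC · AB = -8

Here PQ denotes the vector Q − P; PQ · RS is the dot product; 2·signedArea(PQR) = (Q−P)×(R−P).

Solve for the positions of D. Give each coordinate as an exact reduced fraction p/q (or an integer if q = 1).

D = (13/4, -19/4)

1. D_x = 13/4  [DC · AB = -8 ∩ 2·signedArea(DCB) = -5/2]
2. D_y = -19/4  [DC · AB = -8 ∩ 2·signedArea(DCB) = -5/2]
   → D = (13/4, -19/4)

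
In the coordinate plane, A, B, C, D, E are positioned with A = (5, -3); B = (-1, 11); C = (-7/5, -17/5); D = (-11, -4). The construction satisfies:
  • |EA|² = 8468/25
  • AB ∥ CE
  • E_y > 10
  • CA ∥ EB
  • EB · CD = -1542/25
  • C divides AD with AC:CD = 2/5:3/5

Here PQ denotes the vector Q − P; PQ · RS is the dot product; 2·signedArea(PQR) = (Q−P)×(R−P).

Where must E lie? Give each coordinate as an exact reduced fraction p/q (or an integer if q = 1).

1. E_x = -37/5  [CA ∥ EB ∩ AB ∥ CE]
2. E_y = 53/5  [CA ∥ EB ∩ AB ∥ CE]
   → E = (-37/5, 53/5)

E = (-37/5, 53/5)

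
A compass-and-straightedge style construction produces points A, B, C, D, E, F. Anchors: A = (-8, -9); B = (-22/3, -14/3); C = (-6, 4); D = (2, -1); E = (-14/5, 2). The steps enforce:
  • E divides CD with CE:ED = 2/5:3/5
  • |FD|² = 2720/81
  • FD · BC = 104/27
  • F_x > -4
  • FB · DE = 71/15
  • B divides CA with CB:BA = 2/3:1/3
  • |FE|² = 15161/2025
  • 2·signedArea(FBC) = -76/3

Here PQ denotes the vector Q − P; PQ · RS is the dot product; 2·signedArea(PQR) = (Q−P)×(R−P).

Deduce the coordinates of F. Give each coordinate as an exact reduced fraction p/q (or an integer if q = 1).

1. F_x = -34/9  [FB · DE = 71/15 ∩ FD · BC = 104/27]
2. F_y = -5/9  [FB · DE = 71/15 ∩ FD · BC = 104/27]
   → F = (-34/9, -5/9)

F = (-34/9, -5/9)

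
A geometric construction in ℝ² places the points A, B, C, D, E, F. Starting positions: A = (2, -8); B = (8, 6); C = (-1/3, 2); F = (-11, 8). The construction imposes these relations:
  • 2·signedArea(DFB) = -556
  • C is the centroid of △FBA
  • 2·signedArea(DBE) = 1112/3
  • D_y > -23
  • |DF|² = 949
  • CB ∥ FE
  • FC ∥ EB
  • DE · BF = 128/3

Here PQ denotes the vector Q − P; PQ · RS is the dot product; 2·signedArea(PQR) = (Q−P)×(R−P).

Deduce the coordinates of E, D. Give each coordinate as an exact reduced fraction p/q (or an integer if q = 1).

1. E_x = -8/3  [FC ∥ EB ∩ CB ∥ FE]
2. E_y = 12  [FC ∥ EB ∩ CB ∥ FE]
   → E = (-8/3, 12)
3. D_x = -4  [2·signedArea(DBE) = 1112/3 ∩ DE · BF = 128/3]
4. D_y = -22  [2·signedArea(DBE) = 1112/3 ∩ DE · BF = 128/3]
   → D = (-4, -22)

D = (-4, -22)
E = (-8/3, 12)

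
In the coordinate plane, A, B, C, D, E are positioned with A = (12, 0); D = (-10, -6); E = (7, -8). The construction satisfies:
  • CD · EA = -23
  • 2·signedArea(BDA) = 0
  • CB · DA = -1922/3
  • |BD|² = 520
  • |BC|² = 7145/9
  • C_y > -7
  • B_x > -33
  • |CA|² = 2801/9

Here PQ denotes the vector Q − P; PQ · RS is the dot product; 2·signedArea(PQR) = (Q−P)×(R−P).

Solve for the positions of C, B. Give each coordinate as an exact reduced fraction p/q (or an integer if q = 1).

1. C_x = -13/3  [line -5·x + -8·y + -75 = 0 ∩ |CA|² = 2801/9]
2. C_y = -20/3  [line -5·x + -8·y + -75 = 0 ∩ |CA|² = 2801/9]
   → C = (-13/3, -20/3)
3. B_x = -32  [CB · DA = -1922/3 ∩ 2·signedArea(BDA) = 0]
4. B_y = -12  [CB · DA = -1922/3 ∩ 2·signedArea(BDA) = 0]
   → B = (-32, -12)

B = (-32, -12)
C = (-13/3, -20/3)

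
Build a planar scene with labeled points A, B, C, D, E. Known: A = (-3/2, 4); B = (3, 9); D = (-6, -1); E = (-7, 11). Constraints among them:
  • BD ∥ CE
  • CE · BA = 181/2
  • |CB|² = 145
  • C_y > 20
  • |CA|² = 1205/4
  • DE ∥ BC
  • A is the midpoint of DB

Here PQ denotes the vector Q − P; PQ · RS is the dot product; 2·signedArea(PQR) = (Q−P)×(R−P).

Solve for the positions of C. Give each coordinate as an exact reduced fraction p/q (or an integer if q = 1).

1. C_x = 2  [BD ∥ CE ∩ DE ∥ BC]
2. C_y = 21  [BD ∥ CE ∩ DE ∥ BC]
   → C = (2, 21)

C = (2, 21)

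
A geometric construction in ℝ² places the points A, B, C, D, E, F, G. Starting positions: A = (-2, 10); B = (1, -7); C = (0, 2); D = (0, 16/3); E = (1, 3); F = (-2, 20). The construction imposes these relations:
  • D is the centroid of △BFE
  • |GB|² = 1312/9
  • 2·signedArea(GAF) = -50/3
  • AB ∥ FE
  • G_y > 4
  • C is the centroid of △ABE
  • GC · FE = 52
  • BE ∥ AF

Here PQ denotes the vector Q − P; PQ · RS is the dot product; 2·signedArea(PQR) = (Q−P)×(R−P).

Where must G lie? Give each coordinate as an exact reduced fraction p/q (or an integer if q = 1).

G = (-1/3, 5)

1. G_x = -1/3  [2·signedArea(GAF) = -50/3 ∩ GC · FE = 52]
2. G_y = 5  [2·signedArea(GAF) = -50/3 ∩ GC · FE = 52]
   → G = (-1/3, 5)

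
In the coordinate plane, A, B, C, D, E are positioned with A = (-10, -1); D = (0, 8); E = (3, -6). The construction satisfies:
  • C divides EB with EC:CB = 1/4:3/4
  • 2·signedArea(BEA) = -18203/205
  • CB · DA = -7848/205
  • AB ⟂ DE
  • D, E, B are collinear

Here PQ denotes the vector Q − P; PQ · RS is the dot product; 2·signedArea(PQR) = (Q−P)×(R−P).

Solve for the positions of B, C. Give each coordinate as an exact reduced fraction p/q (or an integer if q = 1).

1. B_x = 288/205  [D, E, B are collinear ∩ AB ⟂ DE]
2. B_y = 296/205  [D, E, B are collinear ∩ AB ⟂ DE]
   → B = (288/205, 296/205)
3. C_x = 2133/820  [C divides EB with EC:CB = 1/4:3/4]
4. C_y = -1697/410  [C divides EB with EC:CB = 1/4:3/4]
   → C = (2133/820, -1697/410)

B = (288/205, 296/205)
C = (2133/820, -1697/410)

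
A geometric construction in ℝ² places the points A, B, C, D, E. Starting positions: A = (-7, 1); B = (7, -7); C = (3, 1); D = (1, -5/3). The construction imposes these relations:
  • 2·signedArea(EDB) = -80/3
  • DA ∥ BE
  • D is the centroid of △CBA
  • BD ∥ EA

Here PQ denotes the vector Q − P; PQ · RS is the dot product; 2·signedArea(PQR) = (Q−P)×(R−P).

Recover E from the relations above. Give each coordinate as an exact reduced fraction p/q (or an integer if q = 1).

E = (-1, -13/3)

1. E_x = -1  [BD ∥ EA ∩ DA ∥ BE]
2. E_y = -13/3  [BD ∥ EA ∩ DA ∥ BE]
   → E = (-1, -13/3)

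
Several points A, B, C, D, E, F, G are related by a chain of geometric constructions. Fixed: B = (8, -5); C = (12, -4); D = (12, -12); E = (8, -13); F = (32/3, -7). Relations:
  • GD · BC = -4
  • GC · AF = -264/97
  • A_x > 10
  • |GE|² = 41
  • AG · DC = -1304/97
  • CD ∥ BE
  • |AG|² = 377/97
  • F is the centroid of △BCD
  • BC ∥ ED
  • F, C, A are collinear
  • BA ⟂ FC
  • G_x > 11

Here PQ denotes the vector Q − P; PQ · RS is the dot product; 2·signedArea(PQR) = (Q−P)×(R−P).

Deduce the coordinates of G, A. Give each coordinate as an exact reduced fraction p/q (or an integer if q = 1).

1. A_x = 1064/97  [F, C, A are collinear ∩ BA ⟂ FC]
2. A_y = -613/97  [F, C, A are collinear ∩ BA ⟂ FC]
   → A = (1064/97, -613/97)
3. G_x = 12  [GC · AF = -264/97 ∩ GD · BC = -4]
4. G_y = -8  [GC · AF = -264/97 ∩ GD · BC = -4]
   → G = (12, -8)

A = (1064/97, -613/97)
G = (12, -8)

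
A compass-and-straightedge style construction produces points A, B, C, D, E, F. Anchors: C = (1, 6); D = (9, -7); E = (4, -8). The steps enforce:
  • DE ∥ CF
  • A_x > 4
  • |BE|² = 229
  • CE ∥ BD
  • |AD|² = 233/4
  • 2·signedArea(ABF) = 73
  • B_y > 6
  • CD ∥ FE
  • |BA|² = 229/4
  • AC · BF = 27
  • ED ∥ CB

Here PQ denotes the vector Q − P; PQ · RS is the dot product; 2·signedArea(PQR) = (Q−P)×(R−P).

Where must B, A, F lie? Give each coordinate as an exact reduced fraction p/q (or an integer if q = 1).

1. B_x = 6  [CE ∥ BD ∩ ED ∥ CB]
2. B_y = 7  [CE ∥ BD ∩ ED ∥ CB]
   → B = (6, 7)
3. F_x = -4  [CD ∥ FE ∩ DE ∥ CF]
4. F_y = 5  [CD ∥ FE ∩ DE ∥ CF]
   → F = (-4, 5)
5. A_x = 5  [AC · BF = 27 ∩ 2·signedArea(ABF) = 73]
6. A_y = -1/2  [AC · BF = 27 ∩ 2·signedArea(ABF) = 73]
   → A = (5, -1/2)

A = (5, -1/2)
B = (6, 7)
F = (-4, 5)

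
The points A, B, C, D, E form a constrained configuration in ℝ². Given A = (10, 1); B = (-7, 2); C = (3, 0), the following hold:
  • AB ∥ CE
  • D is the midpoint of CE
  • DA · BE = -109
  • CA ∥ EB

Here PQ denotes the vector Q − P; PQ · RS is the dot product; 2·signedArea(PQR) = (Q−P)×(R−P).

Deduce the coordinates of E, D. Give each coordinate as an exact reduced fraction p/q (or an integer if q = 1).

1. E_x = -14  [CA ∥ EB ∩ AB ∥ CE]
2. E_y = 1  [CA ∥ EB ∩ AB ∥ CE]
   → E = (-14, 1)
3. D_x = -11/2  [D is the midpoint of CE]
4. D_y = 1/2  [D is the midpoint of CE]
   → D = (-11/2, 1/2)

D = (-11/2, 1/2)
E = (-14, 1)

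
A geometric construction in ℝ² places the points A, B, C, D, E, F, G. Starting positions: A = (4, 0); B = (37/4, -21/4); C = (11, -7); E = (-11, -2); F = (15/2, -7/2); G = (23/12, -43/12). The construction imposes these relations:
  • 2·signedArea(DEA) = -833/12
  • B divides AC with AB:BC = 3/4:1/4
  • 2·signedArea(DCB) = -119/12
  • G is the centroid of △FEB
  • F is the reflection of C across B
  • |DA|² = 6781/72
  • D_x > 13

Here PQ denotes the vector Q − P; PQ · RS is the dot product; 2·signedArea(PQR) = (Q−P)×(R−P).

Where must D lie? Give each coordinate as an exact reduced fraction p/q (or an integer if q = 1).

D = (157/12, -41/12)

1. D_x = 157/12  [2·signedArea(DEA) = -833/12 ∩ 2·signedArea(DCB) = -119/12]
2. D_y = -41/12  [2·signedArea(DEA) = -833/12 ∩ 2·signedArea(DCB) = -119/12]
   → D = (157/12, -41/12)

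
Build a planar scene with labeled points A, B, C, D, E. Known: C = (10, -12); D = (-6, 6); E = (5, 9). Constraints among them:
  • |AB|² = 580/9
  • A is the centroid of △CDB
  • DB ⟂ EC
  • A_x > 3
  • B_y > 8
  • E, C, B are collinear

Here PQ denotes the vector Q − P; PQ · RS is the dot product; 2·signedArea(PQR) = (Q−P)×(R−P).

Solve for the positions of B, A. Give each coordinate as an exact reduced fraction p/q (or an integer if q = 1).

1. B_x = 1185/233  [E, C, B are collinear ∩ DB ⟂ EC]
2. B_y = 2013/233  [E, C, B are collinear ∩ DB ⟂ EC]
   → B = (1185/233, 2013/233)
3. A_x = 2117/699  [A is the centroid of △CDB]
4. A_y = 205/233  [A is the centroid of △CDB]
   → A = (2117/699, 205/233)

A = (2117/699, 205/233)
B = (1185/233, 2013/233)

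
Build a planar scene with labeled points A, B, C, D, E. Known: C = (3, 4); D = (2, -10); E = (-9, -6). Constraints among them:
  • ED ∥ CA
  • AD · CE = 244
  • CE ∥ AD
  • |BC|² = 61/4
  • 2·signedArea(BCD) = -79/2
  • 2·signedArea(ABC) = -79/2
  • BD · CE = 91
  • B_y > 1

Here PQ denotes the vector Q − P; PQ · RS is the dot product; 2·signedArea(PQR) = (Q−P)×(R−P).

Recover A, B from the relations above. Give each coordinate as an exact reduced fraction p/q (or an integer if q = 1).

A = (14, 0)
B = (0, 3/2)

1. A_x = 14  [CE ∥ AD ∩ ED ∥ CA]
2. A_y = 0  [CE ∥ AD ∩ ED ∥ CA]
   → A = (14, 0)
3. B_x = 0  [2·signedArea(BCD) = -79/2 ∩ BD · CE = 91]
4. B_y = 3/2  [2·signedArea(BCD) = -79/2 ∩ BD · CE = 91]
   → B = (0, 3/2)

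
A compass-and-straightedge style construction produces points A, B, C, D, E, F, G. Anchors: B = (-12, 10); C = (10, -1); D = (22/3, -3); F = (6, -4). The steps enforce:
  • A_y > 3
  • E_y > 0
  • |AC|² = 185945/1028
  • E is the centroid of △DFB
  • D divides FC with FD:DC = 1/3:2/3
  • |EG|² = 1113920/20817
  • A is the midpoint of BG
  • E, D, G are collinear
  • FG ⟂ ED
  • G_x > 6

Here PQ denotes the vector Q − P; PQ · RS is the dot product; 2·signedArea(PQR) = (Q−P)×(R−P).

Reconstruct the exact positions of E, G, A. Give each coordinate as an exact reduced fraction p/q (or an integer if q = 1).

A = (-672/257, 1883/514)
E = (4/9, 1)
G = (1740/257, -687/257)

1. E_x = 4/9  [E is the centroid of △DFB]
2. E_y = 1  [E is the centroid of △DFB]
   → E = (4/9, 1)
3. G_x = 1740/257  [E, D, G are collinear ∩ FG ⟂ ED]
4. G_y = -687/257  [E, D, G are collinear ∩ FG ⟂ ED]
   → G = (1740/257, -687/257)
5. A_x = -672/257  [A is the midpoint of BG]
6. A_y = 1883/514  [A is the midpoint of BG]
   → A = (-672/257, 1883/514)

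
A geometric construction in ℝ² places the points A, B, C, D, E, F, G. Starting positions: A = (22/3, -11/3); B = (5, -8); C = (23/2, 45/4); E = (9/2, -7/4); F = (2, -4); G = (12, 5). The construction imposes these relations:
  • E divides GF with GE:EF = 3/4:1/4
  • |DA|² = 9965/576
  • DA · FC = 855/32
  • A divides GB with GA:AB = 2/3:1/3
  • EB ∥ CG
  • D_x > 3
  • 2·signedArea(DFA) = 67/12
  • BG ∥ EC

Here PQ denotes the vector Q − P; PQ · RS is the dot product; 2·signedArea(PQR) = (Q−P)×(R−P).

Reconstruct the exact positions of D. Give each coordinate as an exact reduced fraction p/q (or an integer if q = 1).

D = (13/4, -23/8)

1. D_x = 13/4  [2·signedArea(DFA) = 67/12 ∩ DA · FC = 855/32]
2. D_y = -23/8  [2·signedArea(DFA) = 67/12 ∩ DA · FC = 855/32]
   → D = (13/4, -23/8)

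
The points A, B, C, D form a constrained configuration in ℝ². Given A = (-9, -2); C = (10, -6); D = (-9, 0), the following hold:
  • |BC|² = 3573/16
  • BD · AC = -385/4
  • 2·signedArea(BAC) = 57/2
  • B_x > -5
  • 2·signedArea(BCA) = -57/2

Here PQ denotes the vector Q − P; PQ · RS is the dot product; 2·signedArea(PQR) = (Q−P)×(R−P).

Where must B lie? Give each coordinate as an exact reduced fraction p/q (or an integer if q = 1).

1. B_x = -17/4  [2·signedArea(BAC) = 57/2 ∩ BD · AC = -385/4]
2. B_y = -3/2  [2·signedArea(BAC) = 57/2 ∩ BD · AC = -385/4]
   → B = (-17/4, -3/2)

B = (-17/4, -3/2)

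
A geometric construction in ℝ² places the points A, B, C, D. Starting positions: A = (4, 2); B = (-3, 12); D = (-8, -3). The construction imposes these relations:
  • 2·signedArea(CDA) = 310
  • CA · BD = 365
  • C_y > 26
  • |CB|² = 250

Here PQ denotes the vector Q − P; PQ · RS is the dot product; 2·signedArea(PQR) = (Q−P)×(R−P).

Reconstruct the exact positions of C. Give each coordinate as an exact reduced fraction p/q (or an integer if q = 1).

1. C_x = 2  [2·signedArea(CDA) = 310 ∩ CA · BD = 365]
2. C_y = 27  [2·signedArea(CDA) = 310 ∩ CA · BD = 365]
   → C = (2, 27)

C = (2, 27)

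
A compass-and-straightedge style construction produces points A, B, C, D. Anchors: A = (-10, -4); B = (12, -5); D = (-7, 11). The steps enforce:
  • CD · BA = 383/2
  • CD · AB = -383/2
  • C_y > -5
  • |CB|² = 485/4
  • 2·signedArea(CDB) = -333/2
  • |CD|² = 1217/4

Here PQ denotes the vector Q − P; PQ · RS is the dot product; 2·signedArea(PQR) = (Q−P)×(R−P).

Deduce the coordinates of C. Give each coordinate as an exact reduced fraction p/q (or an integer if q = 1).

1. C_x = 1  [CD · BA = 383/2 ∩ 2·signedArea(CDB) = -333/2]
2. C_y = -9/2  [CD · BA = 383/2 ∩ 2·signedArea(CDB) = -333/2]
   → C = (1, -9/2)

C = (1, -9/2)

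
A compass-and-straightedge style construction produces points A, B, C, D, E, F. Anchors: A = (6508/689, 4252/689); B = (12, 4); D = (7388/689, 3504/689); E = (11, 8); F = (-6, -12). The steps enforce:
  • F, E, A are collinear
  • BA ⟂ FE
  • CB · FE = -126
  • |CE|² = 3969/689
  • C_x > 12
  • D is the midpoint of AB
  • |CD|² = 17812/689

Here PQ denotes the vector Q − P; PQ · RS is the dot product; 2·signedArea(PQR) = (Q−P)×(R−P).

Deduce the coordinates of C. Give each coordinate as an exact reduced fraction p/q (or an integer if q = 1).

C = (8650/689, 6772/689)

1. C_x = 8650/689  [line -17·x + -20·y + 410 = 0 ∩ |CE|² = 3969/689]
2. C_y = 6772/689  [line -17·x + -20·y + 410 = 0 ∩ |CE|² = 3969/689]
   → C = (8650/689, 6772/689)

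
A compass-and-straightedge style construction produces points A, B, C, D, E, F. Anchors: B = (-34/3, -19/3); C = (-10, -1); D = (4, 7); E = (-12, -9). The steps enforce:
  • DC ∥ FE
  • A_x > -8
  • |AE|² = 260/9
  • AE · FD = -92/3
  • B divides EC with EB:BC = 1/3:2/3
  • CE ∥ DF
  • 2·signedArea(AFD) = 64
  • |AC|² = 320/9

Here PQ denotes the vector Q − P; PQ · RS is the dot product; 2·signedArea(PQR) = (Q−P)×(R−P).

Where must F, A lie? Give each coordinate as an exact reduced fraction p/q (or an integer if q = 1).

1. F_x = 2  [DC ∥ FE ∩ CE ∥ DF]
2. F_y = -1  [DC ∥ FE ∩ CE ∥ DF]
   → F = (2, -1)
3. A_x = -22/3  [AE · FD = -92/3 ∩ 2·signedArea(AFD) = 64]
4. A_y = -19/3  [AE · FD = -92/3 ∩ 2·signedArea(AFD) = 64]
   → A = (-22/3, -19/3)

A = (-22/3, -19/3)
F = (2, -1)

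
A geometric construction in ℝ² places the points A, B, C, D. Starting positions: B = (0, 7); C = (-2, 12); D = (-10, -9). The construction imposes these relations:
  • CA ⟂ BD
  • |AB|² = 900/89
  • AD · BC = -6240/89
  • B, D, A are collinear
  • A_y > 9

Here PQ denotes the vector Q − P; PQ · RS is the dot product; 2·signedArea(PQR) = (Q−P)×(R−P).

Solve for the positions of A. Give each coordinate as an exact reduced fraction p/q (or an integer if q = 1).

A = (150/89, 863/89)

1. A_x = 150/89  [B, D, A are collinear ∩ CA ⟂ BD]
2. A_y = 863/89  [B, D, A are collinear ∩ CA ⟂ BD]
   → A = (150/89, 863/89)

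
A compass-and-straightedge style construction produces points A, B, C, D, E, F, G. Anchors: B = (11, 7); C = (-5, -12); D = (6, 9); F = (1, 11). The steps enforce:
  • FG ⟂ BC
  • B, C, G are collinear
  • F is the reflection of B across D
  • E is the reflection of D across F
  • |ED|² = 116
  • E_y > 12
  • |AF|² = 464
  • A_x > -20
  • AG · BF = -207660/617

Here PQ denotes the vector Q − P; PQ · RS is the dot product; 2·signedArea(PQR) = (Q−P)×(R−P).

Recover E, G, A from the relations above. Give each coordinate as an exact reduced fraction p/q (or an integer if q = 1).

A = (-19, 19)
E = (-4, 13)
G = (5443/617, 2723/617)

1. E_x = -4  [E is the reflection of D across F]
2. E_y = 13  [E is the reflection of D across F]
   → E = (-4, 13)
3. G_x = 5443/617  [B, C, G are collinear ∩ FG ⟂ BC]
4. G_y = 2723/617  [B, C, G are collinear ∩ FG ⟂ BC]
   → G = (5443/617, 2723/617)
5. A_x = -19  [line 10·x + -4·y + 266 = 0 ∩ |AF|² = 464]
6. A_y = 19  [line 10·x + -4·y + 266 = 0 ∩ |AF|² = 464]
   → A = (-19, 19)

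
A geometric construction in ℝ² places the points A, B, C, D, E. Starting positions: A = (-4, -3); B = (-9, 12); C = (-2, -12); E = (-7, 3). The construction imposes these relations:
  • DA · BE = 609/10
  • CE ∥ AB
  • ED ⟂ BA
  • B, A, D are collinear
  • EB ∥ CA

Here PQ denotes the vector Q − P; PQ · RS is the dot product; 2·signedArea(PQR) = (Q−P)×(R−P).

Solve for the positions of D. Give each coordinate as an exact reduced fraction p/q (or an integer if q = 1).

D = (-61/10, 33/10)

1. D_x = -61/10  [B, A, D are collinear ∩ ED ⟂ BA]
2. D_y = 33/10  [B, A, D are collinear ∩ ED ⟂ BA]
   → D = (-61/10, 33/10)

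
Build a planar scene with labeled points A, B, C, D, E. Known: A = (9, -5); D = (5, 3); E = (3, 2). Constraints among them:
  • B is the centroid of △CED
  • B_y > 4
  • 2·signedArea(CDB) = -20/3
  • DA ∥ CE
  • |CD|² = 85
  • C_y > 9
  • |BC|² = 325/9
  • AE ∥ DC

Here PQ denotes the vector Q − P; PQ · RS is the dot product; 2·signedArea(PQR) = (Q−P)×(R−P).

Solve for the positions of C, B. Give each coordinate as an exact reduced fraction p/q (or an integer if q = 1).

B = (7/3, 5)
C = (-1, 10)

1. C_x = -1  [DA ∥ CE ∩ AE ∥ DC]
2. C_y = 10  [DA ∥ CE ∩ AE ∥ DC]
   → C = (-1, 10)
3. B_x = 7/3  [B is the centroid of △CED]
4. B_y = 5  [B is the centroid of △CED]
   → B = (7/3, 5)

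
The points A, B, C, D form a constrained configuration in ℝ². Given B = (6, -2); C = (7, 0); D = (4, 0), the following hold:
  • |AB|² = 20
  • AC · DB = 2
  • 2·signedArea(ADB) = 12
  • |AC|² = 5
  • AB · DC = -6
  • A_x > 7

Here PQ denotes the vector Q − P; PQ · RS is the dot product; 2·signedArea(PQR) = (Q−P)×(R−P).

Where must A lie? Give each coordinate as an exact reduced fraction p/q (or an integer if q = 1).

1. A_x = 8  [2·signedArea(ADB) = 12 ∩ AB · DC = -6]
2. A_y = 2  [2·signedArea(ADB) = 12 ∩ AB · DC = -6]
   → A = (8, 2)

A = (8, 2)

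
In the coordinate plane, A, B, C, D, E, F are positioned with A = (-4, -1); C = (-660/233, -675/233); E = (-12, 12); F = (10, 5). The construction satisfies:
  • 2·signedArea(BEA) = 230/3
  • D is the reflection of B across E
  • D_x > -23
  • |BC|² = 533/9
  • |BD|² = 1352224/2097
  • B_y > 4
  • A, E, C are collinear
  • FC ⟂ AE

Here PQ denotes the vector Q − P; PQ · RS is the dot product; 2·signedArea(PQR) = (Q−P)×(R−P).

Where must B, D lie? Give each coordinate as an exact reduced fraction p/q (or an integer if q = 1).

B = (-1126/699, 3286/699)
D = (-15650/699, 13490/699)

1. B_x = -1126/699  [line 13·x + 8·y + -50/3 = 0 ∩ |BC|² = 533/9]
2. B_y = 3286/699  [line 13·x + 8·y + -50/3 = 0 ∩ |BC|² = 533/9]
   → B = (-1126/699, 3286/699)
3. D_x = -15650/699  [D is the reflection of B across E]
4. D_y = 13490/699  [D is the reflection of B across E]
   → D = (-15650/699, 13490/699)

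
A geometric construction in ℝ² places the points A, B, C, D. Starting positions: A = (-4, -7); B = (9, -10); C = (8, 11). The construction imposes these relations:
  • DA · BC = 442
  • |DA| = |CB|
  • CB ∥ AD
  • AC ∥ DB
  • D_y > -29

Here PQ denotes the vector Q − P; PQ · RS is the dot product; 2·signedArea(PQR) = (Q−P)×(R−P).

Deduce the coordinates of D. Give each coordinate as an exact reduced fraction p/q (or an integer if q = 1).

D = (-3, -28)

1. D_x = -3  [AC ∥ DB ∩ CB ∥ AD]
2. D_y = -28  [AC ∥ DB ∩ CB ∥ AD]
   → D = (-3, -28)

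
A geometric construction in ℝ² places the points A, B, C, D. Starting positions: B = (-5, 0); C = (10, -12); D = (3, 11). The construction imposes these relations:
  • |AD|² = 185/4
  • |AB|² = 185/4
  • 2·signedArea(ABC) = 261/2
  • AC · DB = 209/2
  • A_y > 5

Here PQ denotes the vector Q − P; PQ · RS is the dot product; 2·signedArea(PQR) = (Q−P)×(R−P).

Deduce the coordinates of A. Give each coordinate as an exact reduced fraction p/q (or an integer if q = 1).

A = (-1, 11/2)

1. A_x = -1  [AC · DB = 209/2 ∩ 2·signedArea(ABC) = 261/2]
2. A_y = 11/2  [AC · DB = 209/2 ∩ 2·signedArea(ABC) = 261/2]
   → A = (-1, 11/2)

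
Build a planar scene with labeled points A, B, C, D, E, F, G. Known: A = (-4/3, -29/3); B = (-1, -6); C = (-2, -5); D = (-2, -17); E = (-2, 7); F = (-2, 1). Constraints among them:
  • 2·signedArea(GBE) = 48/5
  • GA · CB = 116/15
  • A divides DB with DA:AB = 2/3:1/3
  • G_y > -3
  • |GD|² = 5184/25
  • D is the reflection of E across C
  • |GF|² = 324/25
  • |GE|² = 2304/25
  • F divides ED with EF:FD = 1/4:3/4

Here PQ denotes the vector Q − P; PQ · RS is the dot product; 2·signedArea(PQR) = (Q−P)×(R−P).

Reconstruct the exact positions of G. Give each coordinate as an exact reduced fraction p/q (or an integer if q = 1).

G = (-2, -13/5)

1. G_x = -2  [GA · CB = 116/15 ∩ 2·signedArea(GBE) = 48/5]
2. G_y = -13/5  [GA · CB = 116/15 ∩ 2·signedArea(GBE) = 48/5]
   → G = (-2, -13/5)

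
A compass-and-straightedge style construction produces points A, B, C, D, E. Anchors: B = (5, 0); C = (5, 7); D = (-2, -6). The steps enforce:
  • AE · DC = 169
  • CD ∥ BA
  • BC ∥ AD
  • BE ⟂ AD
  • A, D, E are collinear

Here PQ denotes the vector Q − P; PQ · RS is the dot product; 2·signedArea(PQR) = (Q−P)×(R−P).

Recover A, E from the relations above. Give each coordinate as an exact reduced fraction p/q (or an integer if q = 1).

A = (-2, -13)
E = (-2, 0)

1. A_x = -2  [BC ∥ AD ∩ CD ∥ BA]
2. A_y = -13  [BC ∥ AD ∩ CD ∥ BA]
   → A = (-2, -13)
3. E_x = -2  [A, D, E are collinear ∩ BE ⟂ AD]
4. E_y = 0  [A, D, E are collinear ∩ BE ⟂ AD]
   → E = (-2, 0)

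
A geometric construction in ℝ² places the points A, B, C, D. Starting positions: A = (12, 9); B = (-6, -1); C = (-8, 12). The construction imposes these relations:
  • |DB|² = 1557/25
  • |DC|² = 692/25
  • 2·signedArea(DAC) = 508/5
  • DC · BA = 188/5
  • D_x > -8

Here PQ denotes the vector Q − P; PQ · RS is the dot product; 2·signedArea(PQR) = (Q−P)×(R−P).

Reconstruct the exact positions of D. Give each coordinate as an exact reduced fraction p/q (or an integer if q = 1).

D = (-36/5, 34/5)

1. D_x = -36/5  [2·signedArea(DAC) = 508/5 ∩ DC · BA = 188/5]
2. D_y = 34/5  [2·signedArea(DAC) = 508/5 ∩ DC · BA = 188/5]
   → D = (-36/5, 34/5)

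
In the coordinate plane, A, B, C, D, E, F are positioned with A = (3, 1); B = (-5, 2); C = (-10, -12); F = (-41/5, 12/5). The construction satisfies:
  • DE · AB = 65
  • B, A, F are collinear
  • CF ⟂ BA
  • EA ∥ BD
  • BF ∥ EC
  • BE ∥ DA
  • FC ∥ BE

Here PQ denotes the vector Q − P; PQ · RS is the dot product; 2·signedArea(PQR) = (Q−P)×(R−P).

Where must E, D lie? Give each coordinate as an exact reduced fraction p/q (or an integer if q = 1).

D = (24/5, 77/5)
E = (-34/5, -62/5)

1. E_x = -34/5  [BF ∥ EC ∩ FC ∥ BE]
2. E_y = -62/5  [BF ∥ EC ∩ FC ∥ BE]
   → E = (-34/5, -62/5)
3. D_x = 24/5  [BE ∥ DA ∩ EA ∥ BD]
4. D_y = 77/5  [BE ∥ DA ∩ EA ∥ BD]
   → D = (24/5, 77/5)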